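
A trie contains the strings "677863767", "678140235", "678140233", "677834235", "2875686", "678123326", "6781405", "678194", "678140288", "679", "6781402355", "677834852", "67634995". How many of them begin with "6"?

12

Walk to "6"; the words in its subtree are exactly those with that prefix.
Matches: "67634995", "677834235", "677834852", "677863767", "678123326", "678140233", "678140235", "6781402355", "678140288", "6781405", "678194", "679"
Count: 12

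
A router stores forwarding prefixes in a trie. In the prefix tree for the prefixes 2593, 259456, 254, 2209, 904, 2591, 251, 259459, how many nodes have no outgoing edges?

Leaves are exactly the stored words that no other stored word extends.
Those words: "2209", "251", "254", "2591", "2593", "259456", "259459", "904"
Leaf count: 8

8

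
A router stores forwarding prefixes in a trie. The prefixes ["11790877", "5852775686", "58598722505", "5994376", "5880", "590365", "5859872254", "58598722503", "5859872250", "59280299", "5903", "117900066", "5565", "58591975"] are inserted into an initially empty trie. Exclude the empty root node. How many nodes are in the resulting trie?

57

Count nodes per top-level branch (shared prefixes stored once):
  '1'-branch (117900066, 11790877): 12 nodes
  '5'-branch (5565, 5852775686, 58591975, 5859872250, 58598722503, 58598722505, 5859872254, 5880, 5903, 590365, 59280299, 5994376): 45 nodes
Sum: 57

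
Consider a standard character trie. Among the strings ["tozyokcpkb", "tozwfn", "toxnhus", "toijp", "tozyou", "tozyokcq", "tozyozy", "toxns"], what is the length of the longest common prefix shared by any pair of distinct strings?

7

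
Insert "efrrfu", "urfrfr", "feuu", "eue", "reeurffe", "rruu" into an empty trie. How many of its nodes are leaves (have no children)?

Leaves are exactly the stored words that no other stored word extends.
Those words: "efrrfu", "eue", "feuu", "reeurffe", "rruu", "urfrfr"
Leaf count: 6

6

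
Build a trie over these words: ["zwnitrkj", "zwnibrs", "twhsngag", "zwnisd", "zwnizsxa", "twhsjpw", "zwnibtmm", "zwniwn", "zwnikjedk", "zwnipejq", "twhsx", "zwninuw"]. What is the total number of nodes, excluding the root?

Trace insertions, counting only characters that open a new branch:
  "zwnitrkj" → 8 new (z, w, n, i, t, r, k, j)
  "zwnibrs" → prefix "zwni" already present; 3 new (b, r, s)
  "twhsngag" → 8 new (t, w, h, s, n, g, a, g)
  "zwnisd" → prefix "zwni" already present; 2 new (s, d)
  "zwnizsxa" → prefix "zwni" already present; 4 new (z, s, x, a)
  "twhsjpw" → prefix "twhs" already present; 3 new (j, p, w)
  "zwnibtmm" → prefix "zwnib" already present; 3 new (t, m, m)
  "zwniwn" → prefix "zwni" already present; 2 new (w, n)
  "zwnikjedk" → prefix "zwni" already present; 5 new (k, j, e, d, k)
  "zwnipejq" → prefix "zwni" already present; 4 new (p, e, j, q)
  "twhsx" → prefix "twhs" already present; 1 new (x)
  "zwninuw" → prefix "zwni" already present; 3 new (n, u, w)
Total nodes = 8 + 3 + 8 + 2 + 4 + 3 + 3 + 2 + 5 + 4 + 1 + 3 = 46

46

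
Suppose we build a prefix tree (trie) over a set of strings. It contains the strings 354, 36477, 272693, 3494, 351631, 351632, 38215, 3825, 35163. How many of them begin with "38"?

Traverse to the node for "38", then collect every word in that subtree.
Words under "38": 38215, 3825
Count: 2

2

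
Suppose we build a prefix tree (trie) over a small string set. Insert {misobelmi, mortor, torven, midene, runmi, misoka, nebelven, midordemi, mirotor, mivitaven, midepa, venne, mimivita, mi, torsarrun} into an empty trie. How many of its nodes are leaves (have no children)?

A leaf is a node with no children — equivalently, the end of a word that is not a proper prefix of any other stored word.
Those words: "midene", "midepa", "midordemi", "mimivita", "mirotor", "misobelmi", "misoka", "mivitaven", "mortor", "nebelven", "runmi", "torsarrun", "torven", "venne"
Leaf count: 14

14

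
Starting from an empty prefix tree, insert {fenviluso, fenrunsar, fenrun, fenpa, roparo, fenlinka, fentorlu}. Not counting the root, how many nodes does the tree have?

33

Trie structure (* marks end of a word):
(root)
├─ f
│  └─ e
│     └─ n
│        ├─ l
│        │  └─ i
│        │     └─ n
│        │        └─ k
│        │           └─ a *
│        ├─ p
│        │  └─ a *
│        ├─ r
│        │  └─ u
│        │     └─ n *
│        │        └─ s
│        │           └─ a
│        │              └─ r *
│        ├─ t
│        │  └─ o
│        │     └─ r
│        │        └─ l
│        │           └─ u *
│        └─ v
│           └─ i
│              └─ l
│                 └─ u
│                    └─ s
│                       └─ o *
└─ r
   └─ o
      └─ p
         └─ a
            └─ r
               └─ o *
Counting every labelled node above: 33.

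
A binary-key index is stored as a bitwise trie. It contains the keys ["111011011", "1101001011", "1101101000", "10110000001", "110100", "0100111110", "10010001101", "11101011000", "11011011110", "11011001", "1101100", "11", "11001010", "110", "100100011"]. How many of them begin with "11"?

11

Filter for entries beginning with "11":
Words under "11": 11, 110, 11001010, 110100, 1101001011, 1101100, 11011001, 1101101000, 11011011110, 11101011000, 111011011
Count: 11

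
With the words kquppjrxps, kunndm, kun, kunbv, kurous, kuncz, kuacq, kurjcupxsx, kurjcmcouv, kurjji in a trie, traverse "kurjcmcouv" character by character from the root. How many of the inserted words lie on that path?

Walk "kurjcmcouv" from the root; an end-of-word marker is hit whenever a stored word is a prefix of "kurjcmcouv".
Prefixes of the query that are stored words: "kurjcmcouv"
Count: 1

1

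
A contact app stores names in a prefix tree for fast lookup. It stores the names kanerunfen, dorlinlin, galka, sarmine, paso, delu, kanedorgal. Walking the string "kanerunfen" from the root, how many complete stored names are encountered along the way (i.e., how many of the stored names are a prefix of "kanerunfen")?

Walk "kanerunfen" from the root; an end-of-word marker is hit whenever a stored word is a prefix of "kanerunfen".
Prefixes of the query that are stored words: "kanerunfen"
Count: 1

1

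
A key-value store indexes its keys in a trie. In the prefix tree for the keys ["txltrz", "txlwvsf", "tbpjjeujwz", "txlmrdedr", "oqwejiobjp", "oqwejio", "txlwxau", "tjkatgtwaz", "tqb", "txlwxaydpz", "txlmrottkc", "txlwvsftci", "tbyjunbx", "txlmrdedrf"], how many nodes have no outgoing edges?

11

Leaves are exactly the stored words that no other stored word extends.
Those words: "oqwejiobjp", "tbpjjeujwz", "tbyjunbx", "tjkatgtwaz", "tqb", "txlmrdedrf", "txlmrottkc", "txltrz", "txlwvsftci", "txlwxau", "txlwxaydpz"
Leaf count: 11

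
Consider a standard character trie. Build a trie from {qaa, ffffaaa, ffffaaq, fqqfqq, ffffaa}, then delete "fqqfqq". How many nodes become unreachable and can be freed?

A node on "fqqfqq"'s path can go only if nothing else ends at it or branches off below it.
The suffix "qqfqq" (5 nodes) is used only by "fqqfqq"; the node for "f" still has the child "f", so pruning stops there.
Nodes removed: 5

5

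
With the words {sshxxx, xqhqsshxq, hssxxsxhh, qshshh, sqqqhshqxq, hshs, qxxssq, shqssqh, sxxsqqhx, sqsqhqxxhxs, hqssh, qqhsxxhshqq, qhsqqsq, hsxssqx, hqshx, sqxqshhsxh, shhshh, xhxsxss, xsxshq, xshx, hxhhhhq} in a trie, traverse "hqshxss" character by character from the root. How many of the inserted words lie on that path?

Walk "hqshxss" from the root; an end-of-word marker is hit whenever a stored word is a prefix of "hqshxss".
Prefixes of the query that are stored words: "hqshx"
Count: 1

1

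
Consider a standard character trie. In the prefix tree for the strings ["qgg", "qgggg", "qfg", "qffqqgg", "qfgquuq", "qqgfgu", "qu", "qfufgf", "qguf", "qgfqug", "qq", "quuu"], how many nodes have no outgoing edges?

A leaf is a node with no children — equivalently, the end of a word that is not a proper prefix of any other stored word.
Those words: "qffqqgg", "qfgquuq", "qfufgf", "qgfqug", "qgggg", "qguf", "qqgfgu", "quuu"
Leaf count: 8

8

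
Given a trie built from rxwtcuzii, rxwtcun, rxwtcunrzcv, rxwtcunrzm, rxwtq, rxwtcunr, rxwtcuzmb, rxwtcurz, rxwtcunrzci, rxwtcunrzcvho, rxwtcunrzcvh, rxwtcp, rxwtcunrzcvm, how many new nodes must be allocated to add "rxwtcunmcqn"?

4

The longest prefix of "rxwtcunmcqn" already in the trie is "rxwtcun" (length 7).
Each of the 4 remaining characters creates one node.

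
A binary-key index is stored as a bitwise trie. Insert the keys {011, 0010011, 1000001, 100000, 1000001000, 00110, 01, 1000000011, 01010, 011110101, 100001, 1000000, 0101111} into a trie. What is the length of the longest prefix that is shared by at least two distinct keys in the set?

7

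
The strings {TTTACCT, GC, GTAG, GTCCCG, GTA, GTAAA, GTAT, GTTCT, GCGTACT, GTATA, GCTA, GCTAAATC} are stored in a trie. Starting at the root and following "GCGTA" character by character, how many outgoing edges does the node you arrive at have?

The children of the "GCGTA" node are the distinct next characters among strings starting with "GCGTA".
Characters that immediately follow "GCGTA" among the stored strings: {C}.
That node has 1 child edge.

1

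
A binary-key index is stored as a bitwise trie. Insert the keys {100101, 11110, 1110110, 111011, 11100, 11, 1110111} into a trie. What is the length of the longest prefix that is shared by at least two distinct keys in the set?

The deepest shared node is where two words last agree before diverging.
e.g. "111011" and "1110110" share the prefix "111011" of length 6; no pair shares a longer one.
Longest shared-prefix length: 6

6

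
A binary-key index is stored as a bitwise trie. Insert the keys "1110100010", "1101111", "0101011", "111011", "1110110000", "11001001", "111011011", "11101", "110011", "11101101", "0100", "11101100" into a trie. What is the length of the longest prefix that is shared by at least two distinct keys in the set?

Equivalently: take the maximum, over all pairs, of their longest common prefix length.
"11101100" and "1110110000" agree on "11101100" (8 characters) before diverging; nothing deeper is shared.
Longest shared-prefix length: 8

8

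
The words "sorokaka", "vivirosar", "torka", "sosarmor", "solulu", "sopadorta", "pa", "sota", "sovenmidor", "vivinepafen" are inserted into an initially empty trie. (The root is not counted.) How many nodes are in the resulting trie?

58

Count nodes per top-level branch (shared prefixes stored once):
  'p'-branch (pa): 2 nodes
  's'-branch (solulu, sopadorta, sorokaka, sosarmor, sota, sovenmidor): 35 nodes
  't'-branch (torka): 5 nodes
  'v'-branch (vivinepafen, vivirosar): 16 nodes
Sum: 58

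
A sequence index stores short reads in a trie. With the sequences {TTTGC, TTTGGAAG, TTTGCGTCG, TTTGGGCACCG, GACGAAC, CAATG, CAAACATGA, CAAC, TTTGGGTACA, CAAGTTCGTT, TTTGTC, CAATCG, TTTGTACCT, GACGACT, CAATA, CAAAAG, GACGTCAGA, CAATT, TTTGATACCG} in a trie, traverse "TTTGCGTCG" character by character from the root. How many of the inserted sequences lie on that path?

2

Traverse "TTTGCGTCG" character by character; count nodes along the way that are marked as word ends.
Prefixes of the query that are stored words: "TTTGC", "TTTGCGTCG"
Count: 2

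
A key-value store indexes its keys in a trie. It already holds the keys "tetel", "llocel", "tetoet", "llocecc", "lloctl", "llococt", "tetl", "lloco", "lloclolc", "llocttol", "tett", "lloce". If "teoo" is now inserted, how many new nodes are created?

2

Walking "teoo" from the root, the first 2 characters ("te") follow existing edges; "o" is the first miss.
Each of the 2 remaining characters creates one node.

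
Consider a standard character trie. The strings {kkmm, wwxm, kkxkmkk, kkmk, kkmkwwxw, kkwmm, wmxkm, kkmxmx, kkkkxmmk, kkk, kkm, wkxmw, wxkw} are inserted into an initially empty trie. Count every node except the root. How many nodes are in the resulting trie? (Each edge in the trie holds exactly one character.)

41

Insert word by word; a character creates a node only if that edge doesn't already exist:
  "kkmm" → 4 new (k, k, m, m)
  "wwxm" → 4 new (w, w, x, m)
  "kkxkmkk" → prefix "kk" already present; 5 new (x, k, m, k, k)
  "kkmk" → prefix "kkm" already present; 1 new (k)
  "kkmkwwxw" → prefix "kkmk" already present; 4 new (w, w, x, w)
  "kkwmm" → prefix "kk" already present; 3 new (w, m, m)
  "wmxkm" → prefix "w" already present; 4 new (m, x, k, m)
  "kkmxmx" → prefix "kkm" already present; 3 new (x, m, x)
  "kkkkxmmk" → prefix "kk" already present; 6 new (k, k, x, m, m, k)
  "kkk" → prefix "kkk" already present; 0 new (none)
  "kkm" → prefix "kkm" already present; 0 new (none)
  "wkxmw" → prefix "w" already present; 4 new (k, x, m, w)
  "wxkw" → prefix "w" already present; 3 new (x, k, w)
Total nodes = 4 + 4 + 5 + 1 + 4 + 3 + 4 + 3 + 6 + 0 + 0 + 4 + 3 = 41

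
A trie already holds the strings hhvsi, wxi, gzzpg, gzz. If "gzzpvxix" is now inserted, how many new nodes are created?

"gzzp" is already a path in the trie; the remaining "vxix" must be added.
Each of the 4 remaining characters creates one node.

4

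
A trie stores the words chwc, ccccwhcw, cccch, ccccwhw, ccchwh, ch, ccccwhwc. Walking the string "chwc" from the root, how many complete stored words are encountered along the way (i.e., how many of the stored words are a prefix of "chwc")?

Check each prefix of "chwc" against the stored set — each match is an end-marker on the path.
Prefixes of the query that are stored words: "ch", "chwc"
Count: 2

2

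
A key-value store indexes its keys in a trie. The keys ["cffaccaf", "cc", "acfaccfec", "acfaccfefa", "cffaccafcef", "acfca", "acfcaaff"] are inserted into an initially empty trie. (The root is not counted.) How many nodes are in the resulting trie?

28

Trie structure (* marks end of a word):
(root)
├─ a
│  └─ c
│     └─ f
│        ├─ a
│        │  └─ c
│        │     └─ c
│        │        └─ f
│        │           └─ e
│        │              ├─ c *
│        │              └─ f
│        │                 └─ a *
│        └─ c
│           └─ a *
│              └─ a
│                 └─ f
│                    └─ f *
└─ c
   ├─ c *
   └─ f
      └─ f
         └─ a
            └─ c
               └─ c
                  └─ a
                     └─ f *
                        └─ c
                           └─ e
                              └─ f *
Counting every labelled node above: 28.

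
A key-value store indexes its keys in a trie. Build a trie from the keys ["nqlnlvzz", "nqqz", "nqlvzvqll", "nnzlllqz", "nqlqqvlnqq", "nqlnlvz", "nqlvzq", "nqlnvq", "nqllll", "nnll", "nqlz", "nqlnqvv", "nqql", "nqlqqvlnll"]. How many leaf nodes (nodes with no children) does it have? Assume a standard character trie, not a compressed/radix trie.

13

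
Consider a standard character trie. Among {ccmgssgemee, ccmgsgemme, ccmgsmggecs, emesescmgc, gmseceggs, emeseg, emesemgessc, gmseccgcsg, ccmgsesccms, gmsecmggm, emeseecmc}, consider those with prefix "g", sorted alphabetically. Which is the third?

Words with prefix "g", in lexicographic order: "gmseccgcsg", "gmseceggs", "gmsecmggm"
The 3rd is gmsecmggm.

gmsecmggm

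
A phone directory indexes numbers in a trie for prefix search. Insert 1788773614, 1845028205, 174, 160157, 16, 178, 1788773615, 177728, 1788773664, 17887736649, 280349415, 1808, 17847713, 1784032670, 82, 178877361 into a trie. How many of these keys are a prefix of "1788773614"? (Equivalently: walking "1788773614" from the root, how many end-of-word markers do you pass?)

Traverse "1788773614" character by character; count nodes along the way that are marked as word ends.
Prefixes of the query that are stored words: "178", "178877361", "1788773614"
Count: 3

3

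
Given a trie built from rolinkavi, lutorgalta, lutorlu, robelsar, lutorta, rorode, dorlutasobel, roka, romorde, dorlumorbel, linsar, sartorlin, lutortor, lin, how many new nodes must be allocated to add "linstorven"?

6

"lins" is already a path in the trie; the remaining "torven" must be added.
Each of the 6 remaining characters creates one node.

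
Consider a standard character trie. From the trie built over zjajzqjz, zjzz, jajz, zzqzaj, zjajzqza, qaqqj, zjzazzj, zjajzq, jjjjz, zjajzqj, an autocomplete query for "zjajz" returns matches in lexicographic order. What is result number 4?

zjajzqza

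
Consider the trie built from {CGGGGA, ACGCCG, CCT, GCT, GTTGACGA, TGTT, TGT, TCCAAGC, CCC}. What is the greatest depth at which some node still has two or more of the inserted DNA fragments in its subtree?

3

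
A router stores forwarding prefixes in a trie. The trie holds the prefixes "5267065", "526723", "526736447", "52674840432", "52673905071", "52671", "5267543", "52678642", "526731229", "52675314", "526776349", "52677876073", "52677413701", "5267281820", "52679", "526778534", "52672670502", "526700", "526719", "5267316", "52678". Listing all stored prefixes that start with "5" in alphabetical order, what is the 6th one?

52672670502

Words with prefix "5", in lexicographic order: "526700", "5267065", "52671", "526719", "526723", "52672670502", "5267281820", "526731229", "5267316", "526736447", "52673905071", "52674840432", "52675314", "5267543", "52677413701", "526776349", "526778534", "52677876073", "52678", "52678642", "52679"
Position 6: 52672670502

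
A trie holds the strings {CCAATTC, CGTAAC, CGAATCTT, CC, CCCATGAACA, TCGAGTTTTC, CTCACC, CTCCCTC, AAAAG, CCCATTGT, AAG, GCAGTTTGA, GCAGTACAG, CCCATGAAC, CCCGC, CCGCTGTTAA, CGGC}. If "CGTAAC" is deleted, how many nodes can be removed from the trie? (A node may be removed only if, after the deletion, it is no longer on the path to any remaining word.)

4

After clearing the end-marker at "CGTAAC", prune upward until reaching a node still needed by another word.
The suffix "TAAC" (4 nodes) is used only by "CGTAAC"; the node for "CG" still has the child "A", so pruning stops there.
Nodes removed: 4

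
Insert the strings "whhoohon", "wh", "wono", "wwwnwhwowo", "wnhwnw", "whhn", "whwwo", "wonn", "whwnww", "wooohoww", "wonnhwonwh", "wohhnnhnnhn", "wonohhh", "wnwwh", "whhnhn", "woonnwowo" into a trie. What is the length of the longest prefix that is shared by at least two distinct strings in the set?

Look for the deepest trie node that still has at least two words in its subtree.
e.g. "whhn" and "whhnhn" share the prefix "whhn" of length 4; no pair shares a longer one.
Longest shared-prefix length: 4

4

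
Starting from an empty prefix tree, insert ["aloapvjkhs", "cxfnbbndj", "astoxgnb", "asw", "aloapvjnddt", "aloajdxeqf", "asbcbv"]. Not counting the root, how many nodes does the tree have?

41

Trace insertions, counting only characters that open a new branch:
  "aloapvjkhs" → 10 new (a, l, o, a, p, v, j, k, h, s)
  "cxfnbbndj" → 9 new (c, x, f, n, b, b, n, d, j)
  "astoxgnb" → prefix "a" already present; 7 new (s, t, o, x, g, n, b)
  "asw" → prefix "as" already present; 1 new (w)
  "aloapvjnddt" → prefix "aloapvj" already present; 4 new (n, d, d, t)
  "aloajdxeqf" → prefix "aloa" already present; 6 new (j, d, x, e, q, f)
  "asbcbv" → prefix "as" already present; 4 new (b, c, b, v)
Total nodes = 10 + 9 + 7 + 1 + 4 + 6 + 4 = 41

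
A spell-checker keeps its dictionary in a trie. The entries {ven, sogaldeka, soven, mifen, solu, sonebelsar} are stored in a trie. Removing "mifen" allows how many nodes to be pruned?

After clearing the end-marker at "mifen", prune upward until reaching a node still needed by another word.
No other word shares any prefix with "mifen", so all 5 of its nodes go.
Nodes removed: 5

5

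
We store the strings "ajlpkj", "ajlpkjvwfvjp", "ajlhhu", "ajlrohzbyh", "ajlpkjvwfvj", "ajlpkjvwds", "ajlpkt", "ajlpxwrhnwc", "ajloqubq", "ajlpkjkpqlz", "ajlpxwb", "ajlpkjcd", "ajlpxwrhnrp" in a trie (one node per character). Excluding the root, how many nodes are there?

47

For each word, the new-node count is its length minus the longest prefix already in the trie:
  "ajlpkj" → 6 new (a, j, l, p, k, j)
  "ajlpkjvwfvjp" → prefix "ajlpkj" already present; 6 new (v, w, f, v, j, p)
  "ajlhhu" → prefix "ajl" already present; 3 new (h, h, u)
  "ajlrohzbyh" → prefix "ajl" already present; 7 new (r, o, h, z, b, y, h)
  "ajlpkjvwfvj" → prefix "ajlpkjvwfvj" already present; 0 new (none)
  "ajlpkjvwds" → prefix "ajlpkjvw" already present; 2 new (d, s)
  "ajlpkt" → prefix "ajlpk" already present; 1 new (t)
  "ajlpxwrhnwc" → prefix "ajlp" already present; 7 new (x, w, r, h, n, w, c)
  "ajloqubq" → prefix "ajl" already present; 5 new (o, q, u, b, q)
  "ajlpkjkpqlz" → prefix "ajlpkj" already present; 5 new (k, p, q, l, z)
  "ajlpxwb" → prefix "ajlpxw" already present; 1 new (b)
  "ajlpkjcd" → prefix "ajlpkj" already present; 2 new (c, d)
  "ajlpxwrhnrp" → prefix "ajlpxwrhn" already present; 2 new (r, p)
Total nodes = 6 + 6 + 3 + 7 + 0 + 2 + 1 + 7 + 5 + 5 + 1 + 2 + 2 = 47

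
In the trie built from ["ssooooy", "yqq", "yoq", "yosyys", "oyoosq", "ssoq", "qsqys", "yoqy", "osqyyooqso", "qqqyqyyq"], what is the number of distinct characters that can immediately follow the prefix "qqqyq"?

1

Walk "qqqyq" from the root, arriving at one node.
Distinct next characters after "qqqyq": y.
That node has 1 child edge.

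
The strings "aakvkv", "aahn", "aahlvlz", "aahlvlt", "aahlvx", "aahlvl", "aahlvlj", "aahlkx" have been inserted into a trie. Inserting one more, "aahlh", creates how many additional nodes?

The longest prefix of "aahlh" already in the trie is "aahl" (length 4).
So 5 − 4 = 1 new nodes.

1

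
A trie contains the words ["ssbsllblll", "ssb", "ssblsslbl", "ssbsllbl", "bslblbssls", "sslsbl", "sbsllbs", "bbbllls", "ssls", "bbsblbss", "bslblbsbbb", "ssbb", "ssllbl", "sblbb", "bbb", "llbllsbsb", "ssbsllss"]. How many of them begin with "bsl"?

Traverse to the node for "bsl", then collect every word in that subtree.
Matches: "bslblbsbbb", "bslblbssls"
Count: 2

2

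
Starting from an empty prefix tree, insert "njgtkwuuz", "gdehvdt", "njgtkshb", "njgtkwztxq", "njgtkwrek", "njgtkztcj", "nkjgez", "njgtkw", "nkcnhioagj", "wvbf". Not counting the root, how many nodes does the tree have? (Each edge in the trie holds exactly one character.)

Count nodes per top-level branch (shared prefixes stored once):
  'g'-branch (gdehvdt): 7 nodes
  'n'-branch (njgtkshb, njgtkw, njgtkwrek, njgtkwuuz, njgtkwztxq, njgtkztcj, nkcnhioagj, nkjgez): 36 nodes
  'w'-branch (wvbf): 4 nodes
Sum: 47

47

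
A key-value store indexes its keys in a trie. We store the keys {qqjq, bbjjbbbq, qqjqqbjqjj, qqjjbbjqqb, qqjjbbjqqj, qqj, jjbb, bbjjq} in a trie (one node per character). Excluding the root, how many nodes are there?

31

Trace insertions, counting only characters that open a new branch:
  "qqjq" → 4 new (q, q, j, q)
  "bbjjbbbq" → 8 new (b, b, j, j, b, b, b, q)
  "qqjqqbjqjj" → prefix "qqjq" already present; 6 new (q, b, j, q, j, j)
  "qqjjbbjqqb" → prefix "qqj" already present; 7 new (j, b, b, j, q, q, b)
  "qqjjbbjqqj" → prefix "qqjjbbjqq" already present; 1 new (j)
  "qqj" → prefix "qqj" already present; 0 new (none)
  "jjbb" → 4 new (j, j, b, b)
  "bbjjq" → prefix "bbjj" already present; 1 new (q)
Total nodes = 4 + 8 + 6 + 7 + 1 + 0 + 4 + 1 = 31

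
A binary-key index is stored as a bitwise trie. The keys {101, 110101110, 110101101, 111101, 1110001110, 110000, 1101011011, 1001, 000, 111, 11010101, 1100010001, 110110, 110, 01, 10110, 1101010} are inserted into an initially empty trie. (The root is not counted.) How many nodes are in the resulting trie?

45

For each word, the new-node count is its length minus the longest prefix already in the trie:
  "101" → 3 new (1, 0, 1)
  "110101110" → prefix "1" already present; 8 new (1, 0, 1, 0, 1, 1, 1, 0)
  "110101101" → prefix "1101011" already present; 2 new (0, 1)
  "111101" → prefix "11" already present; 4 new (1, 1, 0, 1)
  "1110001110" → prefix "111" already present; 7 new (0, 0, 0, 1, 1, 1, 0)
  "110000" → prefix "110" already present; 3 new (0, 0, 0)
  "1101011011" → prefix "110101101" already present; 1 new (1)
  "1001" → prefix "10" already present; 2 new (0, 1)
  "000" → 3 new (0, 0, 0)
  "111" → prefix "111" already present; 0 new (none)
  "11010101" → prefix "110101" already present; 2 new (0, 1)
  "1100010001" → prefix "11000" already present; 5 new (1, 0, 0, 0, 1)
  "110110" → prefix "1101" already present; 2 new (1, 0)
  "110" → prefix "110" already present; 0 new (none)
  "01" → prefix "0" already present; 1 new (1)
  "10110" → prefix "101" already present; 2 new (1, 0)
  "1101010" → prefix "1101010" already present; 0 new (none)
Total nodes = 3 + 8 + 2 + 4 + 7 + 3 + 1 + 2 + 3 + 0 + 2 + 5 + 2 + 0 + 1 + 2 + 0 = 45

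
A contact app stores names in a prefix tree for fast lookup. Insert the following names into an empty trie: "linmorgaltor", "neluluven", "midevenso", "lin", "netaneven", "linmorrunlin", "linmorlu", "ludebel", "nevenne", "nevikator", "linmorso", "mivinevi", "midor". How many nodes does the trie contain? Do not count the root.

72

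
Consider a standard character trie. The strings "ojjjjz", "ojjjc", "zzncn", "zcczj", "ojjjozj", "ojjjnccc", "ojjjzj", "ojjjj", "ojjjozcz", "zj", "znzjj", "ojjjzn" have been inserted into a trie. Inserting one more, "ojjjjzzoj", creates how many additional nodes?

3

"ojjjjz" is already a path in the trie; the remaining "zoj" must be added.
New nodes needed: |"ojjjjzzoj"| − 6 = 9 − 6 = 3.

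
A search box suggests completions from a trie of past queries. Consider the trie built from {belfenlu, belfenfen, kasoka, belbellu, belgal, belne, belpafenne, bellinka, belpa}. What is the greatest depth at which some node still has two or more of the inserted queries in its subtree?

Equivalently: take the maximum, over all pairs, of their longest common prefix length.
"belfenfen" and "belfenlu" agree on "belfen" (6 characters) before diverging; nothing deeper is shared.
Longest shared-prefix length: 6

6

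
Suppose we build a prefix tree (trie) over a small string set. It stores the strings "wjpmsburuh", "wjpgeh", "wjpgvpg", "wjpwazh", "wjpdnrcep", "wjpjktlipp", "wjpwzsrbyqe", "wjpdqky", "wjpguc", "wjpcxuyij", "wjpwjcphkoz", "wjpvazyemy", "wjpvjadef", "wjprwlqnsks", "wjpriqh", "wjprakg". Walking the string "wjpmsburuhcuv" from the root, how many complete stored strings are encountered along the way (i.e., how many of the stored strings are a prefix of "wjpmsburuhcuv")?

Traverse "wjpmsburuhcuv" character by character; count nodes along the way that are marked as word ends.
Prefixes of the query that are stored words: "wjpmsburuh"
Count: 1

1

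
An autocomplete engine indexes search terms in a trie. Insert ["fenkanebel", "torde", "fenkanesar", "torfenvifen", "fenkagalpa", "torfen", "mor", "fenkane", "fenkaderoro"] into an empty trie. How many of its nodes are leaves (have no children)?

Leaves are exactly the stored words that no other stored word extends.
Those words: "fenkaderoro", "fenkagalpa", "fenkanebel", "fenkanesar", "mor", "torde", "torfenvifen"
Leaf count: 7

7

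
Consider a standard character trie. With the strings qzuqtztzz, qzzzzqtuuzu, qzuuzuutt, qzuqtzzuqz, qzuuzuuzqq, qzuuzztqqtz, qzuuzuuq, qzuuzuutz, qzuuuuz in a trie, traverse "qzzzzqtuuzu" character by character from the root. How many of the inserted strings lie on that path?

1

Traverse "qzzzzqtuuzu" character by character; count nodes along the way that are marked as word ends.
Prefixes of the query that are stored words: "qzzzzqtuuzu"
Count: 1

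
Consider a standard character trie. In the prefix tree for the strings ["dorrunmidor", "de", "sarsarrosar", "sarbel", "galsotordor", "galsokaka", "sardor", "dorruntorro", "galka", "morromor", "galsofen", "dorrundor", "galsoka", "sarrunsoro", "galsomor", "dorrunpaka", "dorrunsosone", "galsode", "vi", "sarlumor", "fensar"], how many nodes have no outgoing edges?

20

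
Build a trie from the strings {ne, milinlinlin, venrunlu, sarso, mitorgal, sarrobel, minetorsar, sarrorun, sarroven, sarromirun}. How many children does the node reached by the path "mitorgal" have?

0

Walk "mitorgal" from the root, arriving at one node.
No stored string extends past "mitorgal".
That node has 0 child edges.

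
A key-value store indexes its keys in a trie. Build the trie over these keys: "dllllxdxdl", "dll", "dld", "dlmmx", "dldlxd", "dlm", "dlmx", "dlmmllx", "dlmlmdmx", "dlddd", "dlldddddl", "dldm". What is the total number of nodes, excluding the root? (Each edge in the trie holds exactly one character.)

35

Trie structure (* marks end of a word):
(root)
└─ d
   └─ l
      ├─ d *
      │  ├─ d
      │  │  └─ d *
      │  ├─ l
      │  │  └─ x
      │  │     └─ d *
      │  └─ m *
      ├─ l *
      │  ├─ d
      │  │  └─ d
      │  │     └─ d
      │  │        └─ d
      │  │           └─ d
      │  │              └─ l *
      │  └─ l
      │     └─ l
      │        └─ x
      │           └─ d
      │              └─ x
      │                 └─ d
      │                    └─ l *
      └─ m *
         ├─ l
         │  └─ m
         │     └─ d
         │        └─ m
         │           └─ x *
         ├─ m
         │  ├─ l
         │  │  └─ l
         │  │     └─ x *
         │  └─ x *
         └─ x *
Counting every labelled node above: 35.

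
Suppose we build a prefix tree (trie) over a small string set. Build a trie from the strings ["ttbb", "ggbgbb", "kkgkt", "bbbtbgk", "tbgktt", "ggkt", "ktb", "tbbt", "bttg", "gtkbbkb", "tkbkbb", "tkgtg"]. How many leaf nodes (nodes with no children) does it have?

A leaf is a node with no children — equivalently, the end of a word that is not a proper prefix of any other stored word.
Those words: "bbbtbgk", "bttg", "ggbgbb", "ggkt", "gtkbbkb", "kkgkt", "ktb", "tbbt", "tbgktt", "tkbkbb", "tkgtg", "ttbb"
Leaf count: 12

12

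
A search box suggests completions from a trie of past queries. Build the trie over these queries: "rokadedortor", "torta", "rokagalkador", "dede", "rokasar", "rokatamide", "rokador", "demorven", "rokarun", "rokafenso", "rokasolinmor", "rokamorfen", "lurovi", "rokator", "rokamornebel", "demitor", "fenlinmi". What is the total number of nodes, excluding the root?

92

For each word, the new-node count is its length minus the longest prefix already in the trie:
  "rokadedortor" → 12 new (r, o, k, a, d, e, d, o, r, t, o, r)
  "torta" → 5 new (t, o, r, t, a)
  "rokagalkador" → prefix "roka" already present; 8 new (g, a, l, k, a, d, o, r)
  "dede" → 4 new (d, e, d, e)
  "rokasar" → prefix "roka" already present; 3 new (s, a, r)
  "rokatamide" → prefix "roka" already present; 6 new (t, a, m, i, d, e)
  "rokador" → prefix "rokad" already present; 2 new (o, r)
  "demorven" → prefix "de" already present; 6 new (m, o, r, v, e, n)
  "rokarun" → prefix "roka" already present; 3 new (r, u, n)
  "rokafenso" → prefix "roka" already present; 5 new (f, e, n, s, o)
  "rokasolinmor" → prefix "rokas" already present; 7 new (o, l, i, n, m, o, r)
  "rokamorfen" → prefix "roka" already present; 6 new (m, o, r, f, e, n)
  "lurovi" → 6 new (l, u, r, o, v, i)
  "rokator" → prefix "rokat" already present; 2 new (o, r)
  "rokamornebel" → prefix "rokamor" already present; 5 new (n, e, b, e, l)
  "demitor" → prefix "dem" already present; 4 new (i, t, o, r)
  "fenlinmi" → 8 new (f, e, n, l, i, n, m, i)
Total nodes = 12 + 5 + 8 + 4 + 3 + 6 + 2 + 6 + 3 + 5 + 7 + 6 + 6 + 2 + 5 + 4 + 8 = 92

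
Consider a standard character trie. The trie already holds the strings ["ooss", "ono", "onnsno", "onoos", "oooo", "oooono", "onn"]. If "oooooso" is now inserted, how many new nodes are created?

3

The longest prefix of "oooooso" already in the trie is "oooo" (length 4).
New nodes needed: |"oooooso"| − 4 = 7 − 4 = 3.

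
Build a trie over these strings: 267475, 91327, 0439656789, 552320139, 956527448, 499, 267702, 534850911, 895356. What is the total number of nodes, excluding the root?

58

Trace insertions, counting only characters that open a new branch:
  "267475" → 6 new (2, 6, 7, 4, 7, 5)
  "91327" → 5 new (9, 1, 3, 2, 7)
  "0439656789" → 10 new (0, 4, 3, 9, 6, 5, 6, 7, 8, 9)
  "552320139" → 9 new (5, 5, 2, 3, 2, 0, 1, 3, 9)
  "956527448" → prefix "9" already present; 8 new (5, 6, 5, 2, 7, 4, 4, 8)
  "499" → 3 new (4, 9, 9)
  "267702" → prefix "267" already present; 3 new (7, 0, 2)
  "534850911" → prefix "5" already present; 8 new (3, 4, 8, 5, 0, 9, 1, 1)
  "895356" → 6 new (8, 9, 5, 3, 5, 6)
Total nodes = 6 + 5 + 10 + 9 + 8 + 3 + 3 + 8 + 6 = 58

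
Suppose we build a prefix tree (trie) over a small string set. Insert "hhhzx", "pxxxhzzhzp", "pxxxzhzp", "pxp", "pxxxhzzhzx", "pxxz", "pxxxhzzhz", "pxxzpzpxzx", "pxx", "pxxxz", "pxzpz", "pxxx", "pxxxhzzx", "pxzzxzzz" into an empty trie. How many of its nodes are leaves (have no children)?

Leaves are exactly the stored words that no other stored word extends.
Those words: "hhhzx", "pxp", "pxxxhzzhzp", "pxxxhzzhzx", "pxxxhzzx", "pxxxzhzp", "pxxzpzpxzx", "pxzpz", "pxzzxzzz"
Leaf count: 9

9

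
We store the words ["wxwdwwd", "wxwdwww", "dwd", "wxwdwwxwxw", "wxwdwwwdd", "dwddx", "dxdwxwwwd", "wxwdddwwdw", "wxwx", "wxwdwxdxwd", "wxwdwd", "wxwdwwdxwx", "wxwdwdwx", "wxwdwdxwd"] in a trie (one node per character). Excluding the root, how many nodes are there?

48

For each word, the new-node count is its length minus the longest prefix already in the trie:
  "wxwdwwd" → 7 new (w, x, w, d, w, w, d)
  "wxwdwww" → prefix "wxwdww" already present; 1 new (w)
  "dwd" → 3 new (d, w, d)
  "wxwdwwxwxw" → prefix "wxwdww" already present; 4 new (x, w, x, w)
  "wxwdwwwdd" → prefix "wxwdwww" already present; 2 new (d, d)
  "dwddx" → prefix "dwd" already present; 2 new (d, x)
  "dxdwxwwwd" → prefix "d" already present; 8 new (x, d, w, x, w, w, w, d)
  "wxwdddwwdw" → prefix "wxwd" already present; 6 new (d, d, w, w, d, w)
  "wxwx" → prefix "wxw" already present; 1 new (x)
  "wxwdwxdxwd" → prefix "wxwdw" already present; 5 new (x, d, x, w, d)
  "wxwdwd" → prefix "wxwdw" already present; 1 new (d)
  "wxwdwwdxwx" → prefix "wxwdwwd" already present; 3 new (x, w, x)
  "wxwdwdwx" → prefix "wxwdwd" already present; 2 new (w, x)
  "wxwdwdxwd" → prefix "wxwdwd" already present; 3 new (x, w, d)
Total nodes = 7 + 1 + 3 + 4 + 2 + 2 + 8 + 6 + 1 + 5 + 1 + 3 + 2 + 3 = 48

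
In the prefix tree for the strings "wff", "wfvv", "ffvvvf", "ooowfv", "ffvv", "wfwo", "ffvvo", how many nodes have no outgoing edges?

A leaf is a node with no children — equivalently, the end of a word that is not a proper prefix of any other stored word.
Those words: "ffvvo", "ffvvvf", "ooowfv", "wff", "wfvv", "wfwo"
Leaf count: 6

6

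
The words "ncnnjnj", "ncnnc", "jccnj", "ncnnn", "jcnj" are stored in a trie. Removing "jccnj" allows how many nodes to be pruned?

After clearing the end-marker at "jccnj", prune upward until reaching a node still needed by another word.
The suffix "cnj" (3 nodes) is used only by "jccnj"; the node for "jc" still has the child "n", so pruning stops there.
Nodes removed: 3

3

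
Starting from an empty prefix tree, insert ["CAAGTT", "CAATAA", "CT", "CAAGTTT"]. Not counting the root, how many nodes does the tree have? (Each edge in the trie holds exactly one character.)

Trie structure (* marks end of a word):
(root)
└─ C
   ├─ A
   │  └─ A
   │     ├─ G
   │     │  └─ T
   │     │     └─ T *
   │     │        └─ T *
   │     └─ T
   │        └─ A
   │           └─ A *
   └─ T *
Counting every labelled node above: 11.

11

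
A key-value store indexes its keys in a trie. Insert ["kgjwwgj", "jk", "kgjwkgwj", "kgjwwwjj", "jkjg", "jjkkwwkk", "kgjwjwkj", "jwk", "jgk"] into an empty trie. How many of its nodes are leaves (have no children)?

8

Leaves are exactly the stored words that no other stored word extends.
Those words: "jgk", "jjkkwwkk", "jkjg", "jwk", "kgjwjwkj", "kgjwkgwj", "kgjwwgj", "kgjwwwjj"
Leaf count: 8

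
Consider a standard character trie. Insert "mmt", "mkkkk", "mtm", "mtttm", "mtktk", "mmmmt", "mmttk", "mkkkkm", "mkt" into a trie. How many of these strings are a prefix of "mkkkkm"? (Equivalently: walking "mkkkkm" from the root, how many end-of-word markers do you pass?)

2

Check each prefix of "mkkkkm" against the stored set — each match is an end-marker on the path.
Prefixes of the query that are stored words: "mkkkk", "mkkkkm"
Count: 2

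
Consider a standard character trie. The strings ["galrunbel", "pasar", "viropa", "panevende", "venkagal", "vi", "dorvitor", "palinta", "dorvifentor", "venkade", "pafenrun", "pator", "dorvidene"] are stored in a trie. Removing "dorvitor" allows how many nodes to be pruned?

3

After clearing the end-marker at "dorvitor", prune upward until reaching a node still needed by another word.
The suffix "tor" (3 nodes) is used only by "dorvitor"; the node for "dorvi" still has the child "f", so pruning stops there.
Nodes removed: 3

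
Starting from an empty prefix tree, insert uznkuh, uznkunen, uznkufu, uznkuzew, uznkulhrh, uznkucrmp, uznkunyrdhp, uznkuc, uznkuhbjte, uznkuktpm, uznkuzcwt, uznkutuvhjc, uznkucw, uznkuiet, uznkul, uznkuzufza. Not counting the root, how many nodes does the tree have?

Count nodes per top-level branch (shared prefixes stored once):
  'u'-branch (uznkuc, uznkucrmp, uznkucw, uznkufu, uznkuh, uznkuhbjte, uznkuiet, uznkuktpm, uznkul, uznkulhrh, uznkunen, uznkunyrdhp, uznkutuvhjc, uznkuzcwt, uznkuzew, uznkuzufza): 52 nodes
Sum: 52

52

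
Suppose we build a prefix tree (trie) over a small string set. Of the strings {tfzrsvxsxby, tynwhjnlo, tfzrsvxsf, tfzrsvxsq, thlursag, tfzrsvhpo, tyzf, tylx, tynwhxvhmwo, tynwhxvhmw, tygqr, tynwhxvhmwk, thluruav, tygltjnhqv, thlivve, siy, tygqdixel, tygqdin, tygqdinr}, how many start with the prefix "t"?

Traverse to the node for "t", then collect every word in that subtree.
Words under "t": tfzrsvhpo, tfzrsvxsf, tfzrsvxsq, tfzrsvxsxby, thlivve, thlursag, thluruav, tygltjnhqv, tygqdin, tygqdinr, tygqdixel, tygqr, tylx, tynwhjnlo, tynwhxvhmw, tynwhxvhmwk, tynwhxvhmwo, tyzf
Count: 18

18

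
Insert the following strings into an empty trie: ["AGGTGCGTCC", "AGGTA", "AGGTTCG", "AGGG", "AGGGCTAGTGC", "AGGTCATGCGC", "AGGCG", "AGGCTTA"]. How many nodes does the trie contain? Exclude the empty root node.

Count nodes per top-level branch (shared prefixes stored once):
  'A'-branch (AGGCG, AGGCTTA, AGGG, AGGGCTAGTGC, AGGTA, AGGTCATGCGC, AGGTGCGTCC, AGGTTCG): 34 nodes
Sum: 34

34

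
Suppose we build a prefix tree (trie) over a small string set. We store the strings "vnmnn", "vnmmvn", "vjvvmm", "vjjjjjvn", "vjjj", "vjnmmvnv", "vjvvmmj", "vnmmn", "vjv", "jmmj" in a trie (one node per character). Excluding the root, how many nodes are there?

Count nodes per top-level branch (shared prefixes stored once):
  'j'-branch (jmmj): 4 nodes
  'v'-branch (vjjj, vjjjjjvn, vjnmmvnv, vjv, vjvvmm, vjvvmmj, vnmmn, vnmmvn, vnmnn): 27 nodes
Sum: 31

31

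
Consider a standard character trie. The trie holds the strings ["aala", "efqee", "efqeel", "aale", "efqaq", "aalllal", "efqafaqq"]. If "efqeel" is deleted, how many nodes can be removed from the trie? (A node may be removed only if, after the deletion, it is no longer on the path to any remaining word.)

1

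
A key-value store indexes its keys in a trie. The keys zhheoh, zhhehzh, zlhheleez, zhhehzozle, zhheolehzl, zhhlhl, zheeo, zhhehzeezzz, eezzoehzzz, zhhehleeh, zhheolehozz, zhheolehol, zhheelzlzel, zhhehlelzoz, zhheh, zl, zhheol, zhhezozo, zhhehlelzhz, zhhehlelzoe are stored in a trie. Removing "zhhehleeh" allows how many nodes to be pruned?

2

Walk "zhhehleeh" from the leaf back toward the root, removing each node that no remaining word uses.
The suffix "eh" (2 nodes) is used only by "zhhehleeh"; the node for "zhhehle" still has the child "l", so pruning stops there.
Nodes removed: 2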